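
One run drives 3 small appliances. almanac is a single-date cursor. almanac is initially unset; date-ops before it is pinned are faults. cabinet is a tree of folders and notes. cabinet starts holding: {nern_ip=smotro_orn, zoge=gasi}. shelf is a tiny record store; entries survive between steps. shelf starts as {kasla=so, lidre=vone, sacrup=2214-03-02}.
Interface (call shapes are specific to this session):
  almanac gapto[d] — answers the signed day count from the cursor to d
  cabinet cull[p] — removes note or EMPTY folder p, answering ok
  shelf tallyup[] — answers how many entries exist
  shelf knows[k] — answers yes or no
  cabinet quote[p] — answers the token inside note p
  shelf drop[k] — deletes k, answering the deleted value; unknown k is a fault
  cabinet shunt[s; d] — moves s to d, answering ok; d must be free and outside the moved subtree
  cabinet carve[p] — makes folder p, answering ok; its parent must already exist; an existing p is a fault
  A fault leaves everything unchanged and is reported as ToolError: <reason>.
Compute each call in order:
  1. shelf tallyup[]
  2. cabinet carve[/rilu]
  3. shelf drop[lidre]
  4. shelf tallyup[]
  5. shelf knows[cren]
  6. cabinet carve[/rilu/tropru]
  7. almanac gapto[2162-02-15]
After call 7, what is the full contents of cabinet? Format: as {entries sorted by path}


→ shelf tallyup()
← 3
→ cabinet carve(p=/rilu)
← ok
→ shelf drop(k=lidre)
← vone
→ shelf tallyup()
← 2
→ shelf knows(k=cren)
← no
→ cabinet carve(p=/rilu/tropru)
← ok
→ almanac gapto(d=2162-02-15)
← ToolError: no date set

Answer: {nern_ip=smotro_orn, rilu/, rilu/tropru/, zoge=gasi}


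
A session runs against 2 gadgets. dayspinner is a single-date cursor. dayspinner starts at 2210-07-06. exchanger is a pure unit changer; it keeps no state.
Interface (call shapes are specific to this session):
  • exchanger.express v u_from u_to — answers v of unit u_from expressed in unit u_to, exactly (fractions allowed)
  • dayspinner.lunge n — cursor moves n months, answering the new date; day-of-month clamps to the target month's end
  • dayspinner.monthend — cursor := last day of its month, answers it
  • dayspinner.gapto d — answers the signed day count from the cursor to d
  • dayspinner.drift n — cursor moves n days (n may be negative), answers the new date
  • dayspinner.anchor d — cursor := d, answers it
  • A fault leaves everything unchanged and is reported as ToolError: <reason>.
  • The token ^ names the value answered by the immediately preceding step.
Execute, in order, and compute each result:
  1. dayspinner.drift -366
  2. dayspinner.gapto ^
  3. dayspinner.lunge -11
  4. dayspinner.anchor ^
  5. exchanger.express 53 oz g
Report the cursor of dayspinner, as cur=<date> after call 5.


Answer: cur=2208-08-05

Derivation:
[in] drift n→-366
:: 2209-07-05
[in] gapto d→^
:: 0
[in] lunge n→-11
:: 2208-08-05
[in] anchor d→^
:: 2208-08-05
[in] express v→53 u_from→oz u_to→g
:: 2404039561/1600000


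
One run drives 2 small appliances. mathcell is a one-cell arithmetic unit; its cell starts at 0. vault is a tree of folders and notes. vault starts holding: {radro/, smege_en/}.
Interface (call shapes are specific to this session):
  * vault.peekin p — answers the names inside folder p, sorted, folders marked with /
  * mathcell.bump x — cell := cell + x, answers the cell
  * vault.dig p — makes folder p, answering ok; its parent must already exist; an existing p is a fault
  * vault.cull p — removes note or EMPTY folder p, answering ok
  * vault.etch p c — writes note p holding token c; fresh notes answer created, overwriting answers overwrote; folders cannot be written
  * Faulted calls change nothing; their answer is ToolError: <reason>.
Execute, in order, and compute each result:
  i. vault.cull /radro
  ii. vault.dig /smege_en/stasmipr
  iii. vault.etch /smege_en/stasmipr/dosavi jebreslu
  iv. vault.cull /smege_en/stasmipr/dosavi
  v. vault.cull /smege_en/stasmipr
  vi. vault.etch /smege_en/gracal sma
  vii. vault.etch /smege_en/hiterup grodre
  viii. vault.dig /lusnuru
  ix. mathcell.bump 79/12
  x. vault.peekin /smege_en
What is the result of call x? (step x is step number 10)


-> vault.cull(p: /radro)
<- ok
-> vault.dig(p: /smege_en/stasmipr)
<- ok
-> vault.etch(p: /smege_en/stasmipr/dosavi, c: jebreslu)
<- created
-> vault.cull(p: /smege_en/stasmipr/dosavi)
<- ok
-> vault.cull(p: /smege_en/stasmipr)
<- ok
-> vault.etch(p: /smege_en/gracal, c: sma)
<- created
-> vault.etch(p: /smege_en/hiterup, c: grodre)
<- created
-> vault.dig(p: /lusnuru)
<- ok
-> mathcell.bump(x: 79/12)
<- 79/12
-> vault.peekin(p: /smege_en)
<- [gracal, hiterup]

Answer: [gracal, hiterup]


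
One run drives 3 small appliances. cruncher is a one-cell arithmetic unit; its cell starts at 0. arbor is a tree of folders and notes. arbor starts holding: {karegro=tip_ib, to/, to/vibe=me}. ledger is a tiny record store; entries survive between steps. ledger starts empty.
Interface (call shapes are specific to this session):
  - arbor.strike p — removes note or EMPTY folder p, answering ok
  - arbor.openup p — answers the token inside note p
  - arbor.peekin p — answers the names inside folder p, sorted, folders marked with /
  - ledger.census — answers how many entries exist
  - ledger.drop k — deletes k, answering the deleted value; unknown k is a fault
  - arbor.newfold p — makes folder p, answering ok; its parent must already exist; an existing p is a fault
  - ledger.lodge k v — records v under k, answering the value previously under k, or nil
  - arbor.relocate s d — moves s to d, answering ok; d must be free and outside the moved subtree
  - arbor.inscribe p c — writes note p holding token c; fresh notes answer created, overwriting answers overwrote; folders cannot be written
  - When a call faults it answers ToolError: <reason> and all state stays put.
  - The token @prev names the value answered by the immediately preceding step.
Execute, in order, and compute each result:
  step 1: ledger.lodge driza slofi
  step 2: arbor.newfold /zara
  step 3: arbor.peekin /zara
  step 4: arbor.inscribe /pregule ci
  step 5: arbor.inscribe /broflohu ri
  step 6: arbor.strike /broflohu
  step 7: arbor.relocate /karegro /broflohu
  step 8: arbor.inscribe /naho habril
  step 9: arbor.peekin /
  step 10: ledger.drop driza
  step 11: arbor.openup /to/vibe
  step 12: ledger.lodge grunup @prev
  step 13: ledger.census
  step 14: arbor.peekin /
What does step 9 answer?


Answer: [broflohu, naho, pregule, to/, zara/]

Derivation:
$ ledger.lodge k=driza v=slofi
[out] nil
$ arbor.newfold p=/zara
[out] ok
$ arbor.peekin p=/zara
[out] []
$ arbor.inscribe p=/pregule c=ci
[out] created
$ arbor.inscribe p=/broflohu c=ri
[out] created
$ arbor.strike p=/broflohu
[out] ok
$ arbor.relocate s=/karegro d=/broflohu
[out] ok
$ arbor.inscribe p=/naho c=habril
[out] created
$ arbor.peekin p=/
[out] [broflohu, naho, pregule, to/, zara/]
$ ledger.drop k=driza
[out] slofi
$ arbor.openup p=/to/vibe
[out] me
$ ledger.lodge k=grunup v=@prev
[out] nil
$ ledger.census
[out] 1
$ arbor.peekin p=/
[out] [broflohu, naho, pregule, to/, zara/]


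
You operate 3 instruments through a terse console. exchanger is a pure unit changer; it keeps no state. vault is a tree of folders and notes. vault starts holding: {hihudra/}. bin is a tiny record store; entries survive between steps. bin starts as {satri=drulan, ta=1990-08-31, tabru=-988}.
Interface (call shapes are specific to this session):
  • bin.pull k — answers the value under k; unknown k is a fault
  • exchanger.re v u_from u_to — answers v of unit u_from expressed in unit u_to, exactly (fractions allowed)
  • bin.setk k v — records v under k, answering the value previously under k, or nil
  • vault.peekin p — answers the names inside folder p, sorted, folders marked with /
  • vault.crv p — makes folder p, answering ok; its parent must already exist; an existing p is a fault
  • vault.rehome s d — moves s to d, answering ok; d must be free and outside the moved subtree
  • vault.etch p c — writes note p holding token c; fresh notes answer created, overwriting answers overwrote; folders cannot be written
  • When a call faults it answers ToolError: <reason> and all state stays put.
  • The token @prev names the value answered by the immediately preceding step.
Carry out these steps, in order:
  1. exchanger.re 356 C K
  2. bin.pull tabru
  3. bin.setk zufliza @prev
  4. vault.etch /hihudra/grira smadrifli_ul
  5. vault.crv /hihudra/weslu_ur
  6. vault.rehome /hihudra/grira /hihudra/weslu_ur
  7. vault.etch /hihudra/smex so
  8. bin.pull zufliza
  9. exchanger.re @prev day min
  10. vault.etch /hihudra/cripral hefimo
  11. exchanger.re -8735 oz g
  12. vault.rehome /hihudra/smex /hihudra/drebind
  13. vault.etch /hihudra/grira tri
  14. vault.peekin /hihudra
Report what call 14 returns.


Answer: [cripral, drebind, grira, weslu_ur/]

Derivation:
Now I run exchanger.re with v: 356, u_from: C, u_to: K, yielding 12583/20.
Using bin.pull with k: tabru, yielding -988.
I call bin.setk with k: zufliza, v: @prev, which returns nil.
I try vault.etch with p: /hihudra/grira, c: smadrifli_ul, — result: created.
Now I run vault.crv with p: /hihudra/weslu_ur, yielding ok.
I call vault.rehome with s: /hihudra/grira, d: /hihudra/weslu_ur, and observe ToolError: exists.
Invoking vault.etch with p: /hihudra/smex, c: so, → created.
Calling bin.pull with k: zufliza, yielding -988.
Now I run exchanger.re with v: @prev, u_from: day, u_to: min, giving -1422720.
Invoking vault.etch with p: /hihudra/cripral, c: hefimo: created.
I call exchanger.re with v: -8735, u_from: oz, u_to: g, and get -79242587039/320000.
Invoking vault.rehome with s: /hihudra/smex, d: /hihudra/drebind, and get ok.
I call vault.etch with p: /hihudra/grira, c: tri, and see overwrote.
I use vault.peekin with p: /hihudra, yielding [cripral, drebind, grira, weslu_ur/].


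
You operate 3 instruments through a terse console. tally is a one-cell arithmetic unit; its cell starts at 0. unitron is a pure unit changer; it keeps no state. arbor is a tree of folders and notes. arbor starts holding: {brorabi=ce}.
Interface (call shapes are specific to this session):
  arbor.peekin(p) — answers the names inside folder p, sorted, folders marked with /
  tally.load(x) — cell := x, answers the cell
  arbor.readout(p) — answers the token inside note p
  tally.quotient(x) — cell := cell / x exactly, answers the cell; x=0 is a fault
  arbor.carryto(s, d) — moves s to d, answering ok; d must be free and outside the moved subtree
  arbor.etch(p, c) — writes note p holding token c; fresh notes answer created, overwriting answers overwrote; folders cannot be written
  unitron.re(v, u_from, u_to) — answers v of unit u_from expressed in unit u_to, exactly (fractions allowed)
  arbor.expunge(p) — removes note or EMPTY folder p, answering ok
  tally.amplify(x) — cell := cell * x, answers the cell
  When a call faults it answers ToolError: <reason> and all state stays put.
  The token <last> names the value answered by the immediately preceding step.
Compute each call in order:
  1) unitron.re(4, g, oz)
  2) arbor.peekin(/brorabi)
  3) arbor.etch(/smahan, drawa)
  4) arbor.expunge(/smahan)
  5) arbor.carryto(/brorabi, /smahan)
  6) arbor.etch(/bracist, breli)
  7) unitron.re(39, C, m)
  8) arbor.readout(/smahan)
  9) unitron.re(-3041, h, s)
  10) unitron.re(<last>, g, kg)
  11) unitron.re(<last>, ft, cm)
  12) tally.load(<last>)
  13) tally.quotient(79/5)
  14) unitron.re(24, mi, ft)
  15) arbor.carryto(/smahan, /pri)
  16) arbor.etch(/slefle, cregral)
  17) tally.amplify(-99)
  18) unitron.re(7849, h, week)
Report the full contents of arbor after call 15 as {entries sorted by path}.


CALL unitron.re[4; g; oz]
RET  6400000/45359237
CALL arbor.peekin[/brorabi]
RET  ToolError: not a directory
CALL arbor.etch[/smahan; drawa]
RET  created
CALL arbor.expunge[/smahan]
RET  ok
CALL arbor.carryto[/brorabi; /smahan]
RET  ok
CALL arbor.etch[/bracist; breli]
RET  created
CALL unitron.re[39; C; m]
RET  ToolError: incompatible units
CALL arbor.readout[/smahan]
RET  ce
CALL unitron.re[-3041; h; s]
RET  -10947600
CALL unitron.re[<last>; g; kg]
RET  -54738/5
CALL unitron.re[<last>; ft; cm]
RET  -41710356/125
CALL tally.load[<last>]
RET  -41710356/125
CALL tally.quotient[79/5]
RET  -41710356/1975
CALL unitron.re[24; mi; ft]
RET  126720
CALL arbor.carryto[/smahan; /pri]
RET  ok
CALL arbor.etch[/slefle; cregral]
RET  created
CALL tally.amplify[-99]
RET  4129325244/1975
CALL unitron.re[7849; h; week]
RET  7849/168

Answer: {bracist=breli, pri=ce}


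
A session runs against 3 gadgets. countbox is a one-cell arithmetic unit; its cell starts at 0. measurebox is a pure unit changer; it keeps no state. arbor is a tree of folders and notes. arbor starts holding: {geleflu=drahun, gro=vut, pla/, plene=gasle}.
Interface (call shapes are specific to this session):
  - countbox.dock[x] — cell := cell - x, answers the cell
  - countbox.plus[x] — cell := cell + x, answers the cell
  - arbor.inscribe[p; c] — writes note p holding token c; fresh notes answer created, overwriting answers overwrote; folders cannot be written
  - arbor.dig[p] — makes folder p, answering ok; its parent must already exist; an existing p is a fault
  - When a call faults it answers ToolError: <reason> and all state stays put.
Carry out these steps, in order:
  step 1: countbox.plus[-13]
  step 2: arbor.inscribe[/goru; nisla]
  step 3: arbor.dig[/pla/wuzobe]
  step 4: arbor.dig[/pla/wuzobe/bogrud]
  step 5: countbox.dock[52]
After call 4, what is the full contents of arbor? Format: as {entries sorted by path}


Answer: {geleflu=drahun, goru=nisla, gro=vut, pla/, pla/wuzobe/, pla/wuzobe/bogrud/, plene=gasle}

Derivation:
I use countbox.plus passing x: -13, → -13.
I invoke arbor.inscribe passing p: /goru, c: nisla, → created.
I call arbor.dig passing p: /pla/wuzobe, and get ok.
I invoke arbor.dig passing p: /pla/wuzobe/bogrud, giving ok.
I run countbox.dock passing x: 52, and see -65.


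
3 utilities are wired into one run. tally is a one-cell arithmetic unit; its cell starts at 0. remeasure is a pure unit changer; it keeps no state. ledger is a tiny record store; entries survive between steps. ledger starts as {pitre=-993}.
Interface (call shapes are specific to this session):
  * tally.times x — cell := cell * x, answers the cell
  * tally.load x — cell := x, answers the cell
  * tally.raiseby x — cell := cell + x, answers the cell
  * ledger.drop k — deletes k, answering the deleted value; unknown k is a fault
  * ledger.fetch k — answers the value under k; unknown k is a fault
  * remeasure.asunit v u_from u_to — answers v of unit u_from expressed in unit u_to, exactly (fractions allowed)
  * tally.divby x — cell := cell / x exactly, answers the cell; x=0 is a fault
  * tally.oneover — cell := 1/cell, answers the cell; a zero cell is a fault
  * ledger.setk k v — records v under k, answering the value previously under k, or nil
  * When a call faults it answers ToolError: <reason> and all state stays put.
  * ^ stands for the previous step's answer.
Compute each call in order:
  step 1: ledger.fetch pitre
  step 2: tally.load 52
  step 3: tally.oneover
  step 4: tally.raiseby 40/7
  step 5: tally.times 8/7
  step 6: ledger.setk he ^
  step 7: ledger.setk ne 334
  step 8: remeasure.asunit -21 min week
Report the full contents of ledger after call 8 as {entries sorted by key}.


Answer: {he=4174/637, ne=334, pitre=-993}

Derivation:
Now I run ledger.fetch using k='pitre', which returns -993.
Invoking tally.load using x='52', which returns 52.
I use tally.oneover(): 1/52.
Now I run tally.raiseby using x='40/7': 2087/364.
Now I run tally.times using x='8/7', yielding 4174/637.
I call ledger.setk using k='he', v='^', — result: nil.
Now I run ledger.setk using k='ne', v='334', and see nil.
I call remeasure.asunit using v='-21', u_from='min', u_to='week', yielding -1/480.


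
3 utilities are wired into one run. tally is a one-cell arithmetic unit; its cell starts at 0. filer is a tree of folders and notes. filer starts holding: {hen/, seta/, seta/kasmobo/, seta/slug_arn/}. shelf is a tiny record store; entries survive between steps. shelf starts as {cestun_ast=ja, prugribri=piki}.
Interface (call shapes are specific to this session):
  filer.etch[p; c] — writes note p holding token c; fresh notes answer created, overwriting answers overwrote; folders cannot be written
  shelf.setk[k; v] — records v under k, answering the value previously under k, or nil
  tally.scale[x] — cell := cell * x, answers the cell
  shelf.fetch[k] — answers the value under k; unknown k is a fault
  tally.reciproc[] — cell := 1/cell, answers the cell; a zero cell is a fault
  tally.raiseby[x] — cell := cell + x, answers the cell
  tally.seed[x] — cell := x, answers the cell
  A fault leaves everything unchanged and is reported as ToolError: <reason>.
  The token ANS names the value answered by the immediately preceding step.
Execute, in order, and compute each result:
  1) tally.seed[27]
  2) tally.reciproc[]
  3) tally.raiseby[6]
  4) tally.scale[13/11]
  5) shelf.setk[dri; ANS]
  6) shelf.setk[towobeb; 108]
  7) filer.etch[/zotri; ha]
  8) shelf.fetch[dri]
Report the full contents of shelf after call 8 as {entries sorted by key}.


$ tally.seed 27
= 27
$ tally.reciproc
= 1/27
$ tally.raiseby 6
= 163/27
$ tally.scale 13/11
= 2119/297
$ shelf.setk dri ANS
= nil
$ shelf.setk towobeb 108
= nil
$ filer.etch /zotri ha
= created
$ shelf.fetch dri
= 2119/297

Answer: {cestun_ast=ja, dri=2119/297, prugribri=piki, towobeb=108}


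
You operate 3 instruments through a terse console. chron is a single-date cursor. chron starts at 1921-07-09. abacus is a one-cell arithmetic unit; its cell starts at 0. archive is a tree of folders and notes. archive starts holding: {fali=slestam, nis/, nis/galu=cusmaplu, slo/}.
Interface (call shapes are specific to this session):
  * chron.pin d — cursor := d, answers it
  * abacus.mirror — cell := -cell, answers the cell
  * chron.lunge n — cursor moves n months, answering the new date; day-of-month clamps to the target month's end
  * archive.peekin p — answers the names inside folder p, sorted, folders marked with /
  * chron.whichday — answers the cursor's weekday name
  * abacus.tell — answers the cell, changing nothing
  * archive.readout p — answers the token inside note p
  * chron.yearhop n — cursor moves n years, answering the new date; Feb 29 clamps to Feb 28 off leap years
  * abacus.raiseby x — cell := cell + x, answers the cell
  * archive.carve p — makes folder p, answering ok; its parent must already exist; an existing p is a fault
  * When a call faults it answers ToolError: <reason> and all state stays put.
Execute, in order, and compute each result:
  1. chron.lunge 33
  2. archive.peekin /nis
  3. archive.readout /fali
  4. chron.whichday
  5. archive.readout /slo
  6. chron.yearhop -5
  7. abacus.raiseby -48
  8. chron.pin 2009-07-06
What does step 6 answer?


Answer: 1919-04-09

Derivation:
Step: chron.lunge[n→33]
Result: 1924-04-09
Step: archive.peekin[p→/nis]
Result: [galu]
Step: archive.readout[p→/fali]
Result: slestam
Step: chron.whichday[]
Result: Wednesday
Step: archive.readout[p→/slo]
Result: ToolError: is a directory
Step: chron.yearhop[n→-5]
Result: 1919-04-09
Step: abacus.raiseby[x→-48]
Result: -48
Step: chron.pin[d→2009-07-06]
Result: 2009-07-06


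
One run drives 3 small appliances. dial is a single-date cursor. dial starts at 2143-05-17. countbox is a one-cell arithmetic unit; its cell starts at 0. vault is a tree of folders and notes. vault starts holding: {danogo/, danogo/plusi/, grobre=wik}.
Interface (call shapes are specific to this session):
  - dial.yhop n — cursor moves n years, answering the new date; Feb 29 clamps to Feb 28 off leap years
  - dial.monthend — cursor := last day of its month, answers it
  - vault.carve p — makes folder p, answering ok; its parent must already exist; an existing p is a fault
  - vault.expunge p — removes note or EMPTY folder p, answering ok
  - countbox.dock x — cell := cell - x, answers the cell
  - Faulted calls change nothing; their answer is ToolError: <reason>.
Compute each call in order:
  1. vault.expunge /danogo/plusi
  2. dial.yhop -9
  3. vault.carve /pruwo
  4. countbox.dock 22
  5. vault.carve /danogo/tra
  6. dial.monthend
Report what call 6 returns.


Answer: 2134-05-31

Derivation:
# 1. vault.expunge(p→/danogo/plusi) == ok
# 2. dial.yhop(n→-9) == 2134-05-17
# 3. vault.carve(p→/pruwo) == ok
# 4. countbox.dock(x→22) == -22
# 5. vault.carve(p→/danogo/tra) == ok
# 6. dial.monthend() == 2134-05-31


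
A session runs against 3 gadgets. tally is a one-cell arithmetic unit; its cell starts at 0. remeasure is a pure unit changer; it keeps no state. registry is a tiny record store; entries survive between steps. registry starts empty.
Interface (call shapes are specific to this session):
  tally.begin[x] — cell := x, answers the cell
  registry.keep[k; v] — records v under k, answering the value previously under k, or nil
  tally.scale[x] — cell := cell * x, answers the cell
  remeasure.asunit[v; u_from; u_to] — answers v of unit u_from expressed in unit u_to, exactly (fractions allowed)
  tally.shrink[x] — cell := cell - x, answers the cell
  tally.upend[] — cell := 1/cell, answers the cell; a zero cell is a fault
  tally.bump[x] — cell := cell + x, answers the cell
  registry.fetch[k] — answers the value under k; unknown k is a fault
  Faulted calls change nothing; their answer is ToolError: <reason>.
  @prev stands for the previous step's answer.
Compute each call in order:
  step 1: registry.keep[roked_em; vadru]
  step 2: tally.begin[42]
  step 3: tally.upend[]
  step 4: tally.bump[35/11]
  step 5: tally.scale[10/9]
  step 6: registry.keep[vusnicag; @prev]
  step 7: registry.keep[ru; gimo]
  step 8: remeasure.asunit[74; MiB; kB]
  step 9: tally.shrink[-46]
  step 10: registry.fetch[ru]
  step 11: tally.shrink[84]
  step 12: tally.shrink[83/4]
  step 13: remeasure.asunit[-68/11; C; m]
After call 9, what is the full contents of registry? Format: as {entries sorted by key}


[in] registry.keep k='roked_em' v='vadru'
= nil
[in] tally.begin x='42'
= 42
[in] tally.upend
= 1/42
[in] tally.bump x='35/11'
= 1481/462
[in] tally.scale x='10/9'
= 7405/2079
[in] registry.keep k='vusnicag' v='@prev'
= nil
[in] registry.keep k='ru' v='gimo'
= nil
[in] remeasure.asunit v='74' u_from='MiB' u_to='kB'
= 9699328/125
[in] tally.shrink x='-46'
= 103039/2079
[in] registry.fetch k='ru'
= gimo
[in] tally.shrink x='84'
= -71597/2079
[in] tally.shrink x='83/4'
= -458945/8316
[in] remeasure.asunit v='-68/11' u_from='C' u_to='m'
= ToolError: incompatible units

Answer: {roked_em=vadru, ru=gimo, vusnicag=7405/2079}


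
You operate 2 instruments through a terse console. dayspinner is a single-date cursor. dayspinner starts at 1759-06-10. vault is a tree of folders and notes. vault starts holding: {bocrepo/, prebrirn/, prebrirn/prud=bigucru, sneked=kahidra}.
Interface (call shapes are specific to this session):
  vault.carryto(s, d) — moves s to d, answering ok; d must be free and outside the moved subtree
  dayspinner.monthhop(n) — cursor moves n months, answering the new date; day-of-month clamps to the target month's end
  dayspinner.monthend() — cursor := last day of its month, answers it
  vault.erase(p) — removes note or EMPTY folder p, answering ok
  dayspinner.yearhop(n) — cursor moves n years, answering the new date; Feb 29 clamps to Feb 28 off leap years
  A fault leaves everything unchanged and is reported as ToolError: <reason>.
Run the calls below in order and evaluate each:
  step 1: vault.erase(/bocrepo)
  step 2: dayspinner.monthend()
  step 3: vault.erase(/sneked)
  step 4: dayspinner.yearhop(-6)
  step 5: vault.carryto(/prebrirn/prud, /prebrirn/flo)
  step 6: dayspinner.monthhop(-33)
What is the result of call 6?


> erase /bocrepo
:: ok
> monthend
:: 1759-06-30
> erase /sneked
:: ok
> yearhop -6
:: 1753-06-30
> carryto /prebrirn/prud /prebrirn/flo
:: ok
> monthhop -33
:: 1750-09-30

Answer: 1750-09-30


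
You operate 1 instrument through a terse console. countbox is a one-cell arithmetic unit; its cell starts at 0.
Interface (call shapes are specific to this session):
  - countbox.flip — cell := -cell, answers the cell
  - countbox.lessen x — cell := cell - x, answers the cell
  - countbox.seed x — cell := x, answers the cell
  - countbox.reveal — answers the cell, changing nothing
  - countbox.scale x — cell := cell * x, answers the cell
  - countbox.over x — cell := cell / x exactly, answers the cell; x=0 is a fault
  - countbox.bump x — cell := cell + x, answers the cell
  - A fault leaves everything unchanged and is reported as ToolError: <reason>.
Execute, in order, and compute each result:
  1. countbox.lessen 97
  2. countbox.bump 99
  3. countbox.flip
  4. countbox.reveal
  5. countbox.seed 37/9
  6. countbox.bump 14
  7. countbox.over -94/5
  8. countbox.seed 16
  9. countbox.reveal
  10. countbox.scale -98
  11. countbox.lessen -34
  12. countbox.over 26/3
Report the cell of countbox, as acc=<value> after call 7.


Calling countbox.lessen using x='97', which returns -97.
Then countbox.bump using x='99', which returns 2.
Using countbox.flip(): -2.
I run countbox.reveal, and see -2.
Invoking countbox.seed using x='37/9', and see 37/9.
Now I run countbox.bump using x='14', giving 163/9.
Invoking countbox.over using x='-94/5', which returns -815/846.
Invoking countbox.seed using x='16', giving 16.
Now I run countbox.reveal(), and see 16.
I call countbox.scale using x='-98', which returns -1568.
Then countbox.lessen using x='-34', giving -1534.
I call countbox.over using x='26/3', — result: -177.

Answer: acc=-815/846


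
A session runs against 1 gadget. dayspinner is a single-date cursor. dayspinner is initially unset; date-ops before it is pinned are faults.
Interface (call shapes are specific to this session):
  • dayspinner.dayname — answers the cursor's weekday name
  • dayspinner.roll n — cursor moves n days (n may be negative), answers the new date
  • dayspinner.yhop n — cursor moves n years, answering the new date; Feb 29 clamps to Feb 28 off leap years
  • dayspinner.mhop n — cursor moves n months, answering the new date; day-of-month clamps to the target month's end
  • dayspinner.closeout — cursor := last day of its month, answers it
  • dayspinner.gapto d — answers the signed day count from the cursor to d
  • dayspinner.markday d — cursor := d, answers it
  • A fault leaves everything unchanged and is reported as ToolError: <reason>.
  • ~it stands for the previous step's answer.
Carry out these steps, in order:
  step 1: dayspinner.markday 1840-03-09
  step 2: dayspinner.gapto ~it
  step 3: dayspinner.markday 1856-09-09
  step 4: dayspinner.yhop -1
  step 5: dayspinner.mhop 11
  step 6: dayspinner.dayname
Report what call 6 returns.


Answer: Saturday

Derivation:
# 1. dayspinner.markday(d: 1840-03-09) : 1840-03-09
# 2. dayspinner.gapto(d: ~it) : 0
# 3. dayspinner.markday(d: 1856-09-09) : 1856-09-09
# 4. dayspinner.yhop(n: -1) : 1855-09-09
# 5. dayspinner.mhop(n: 11) : 1856-08-09
# 6. dayspinner.dayname() : Saturday


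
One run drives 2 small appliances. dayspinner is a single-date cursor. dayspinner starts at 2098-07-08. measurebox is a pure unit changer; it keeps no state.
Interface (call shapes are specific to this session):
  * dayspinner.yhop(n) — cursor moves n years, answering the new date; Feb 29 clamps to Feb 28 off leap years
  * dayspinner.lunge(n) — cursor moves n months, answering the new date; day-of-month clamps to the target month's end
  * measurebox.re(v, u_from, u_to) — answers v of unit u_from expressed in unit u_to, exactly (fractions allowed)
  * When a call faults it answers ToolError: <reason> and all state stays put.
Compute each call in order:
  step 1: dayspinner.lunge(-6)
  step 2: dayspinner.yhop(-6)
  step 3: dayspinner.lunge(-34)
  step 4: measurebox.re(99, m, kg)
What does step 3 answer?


Answer: 2089-03-08

Derivation:
Act: dayspinner.lunge[n=-6]
Obs: 2098-01-08
Act: dayspinner.yhop[n=-6]
Obs: 2092-01-08
Act: dayspinner.lunge[n=-34]
Obs: 2089-03-08
Act: measurebox.re[v=99; u_from=m; u_to=kg]
Obs: ToolError: incompatible units


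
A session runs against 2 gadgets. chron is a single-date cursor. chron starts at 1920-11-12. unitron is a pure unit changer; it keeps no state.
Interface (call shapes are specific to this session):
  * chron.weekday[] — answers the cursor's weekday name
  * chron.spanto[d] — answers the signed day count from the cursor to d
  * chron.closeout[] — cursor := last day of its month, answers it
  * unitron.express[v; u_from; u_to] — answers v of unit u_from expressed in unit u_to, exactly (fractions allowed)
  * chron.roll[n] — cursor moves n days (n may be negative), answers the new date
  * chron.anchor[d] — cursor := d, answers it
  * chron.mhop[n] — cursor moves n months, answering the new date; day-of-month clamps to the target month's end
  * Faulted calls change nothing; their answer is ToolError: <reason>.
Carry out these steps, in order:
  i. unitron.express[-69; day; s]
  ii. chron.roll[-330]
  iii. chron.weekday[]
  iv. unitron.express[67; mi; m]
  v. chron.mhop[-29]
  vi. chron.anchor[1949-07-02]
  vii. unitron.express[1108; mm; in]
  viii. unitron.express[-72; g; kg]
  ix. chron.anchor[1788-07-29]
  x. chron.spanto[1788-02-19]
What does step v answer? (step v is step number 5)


Answer: 1917-07-18

Derivation:
·→ unitron.express(-69, day, s)
·← -5961600
·→ chron.roll(-330)
·← 1919-12-18
·→ chron.weekday()
·← Thursday
·→ unitron.express(67, mi, m)
·← 13478256/125
·→ chron.mhop(-29)
·← 1917-07-18
·→ chron.anchor(1949-07-02)
·← 1949-07-02
·→ unitron.express(1108, mm, in)
·← 5540/127
·→ unitron.express(-72, g, kg)
·← -9/125
·→ chron.anchor(1788-07-29)
·← 1788-07-29
·→ chron.spanto(1788-02-19)
·← -161


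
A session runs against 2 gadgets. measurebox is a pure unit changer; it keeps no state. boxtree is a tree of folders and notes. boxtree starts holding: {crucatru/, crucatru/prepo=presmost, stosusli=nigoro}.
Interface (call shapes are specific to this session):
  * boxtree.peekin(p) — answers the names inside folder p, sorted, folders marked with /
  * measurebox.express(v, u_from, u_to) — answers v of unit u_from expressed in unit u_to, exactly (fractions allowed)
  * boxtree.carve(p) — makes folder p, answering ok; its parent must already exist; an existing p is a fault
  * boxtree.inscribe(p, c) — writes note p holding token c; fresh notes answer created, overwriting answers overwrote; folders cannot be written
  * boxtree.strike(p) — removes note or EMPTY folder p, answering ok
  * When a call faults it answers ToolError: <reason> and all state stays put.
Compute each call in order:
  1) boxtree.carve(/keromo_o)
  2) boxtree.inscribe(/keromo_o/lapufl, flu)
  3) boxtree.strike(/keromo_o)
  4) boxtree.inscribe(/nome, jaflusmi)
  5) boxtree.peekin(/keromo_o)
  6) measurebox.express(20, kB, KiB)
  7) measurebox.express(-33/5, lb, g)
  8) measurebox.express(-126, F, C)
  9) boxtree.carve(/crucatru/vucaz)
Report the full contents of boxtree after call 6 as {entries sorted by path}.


Answer: {crucatru/, crucatru/prepo=presmost, keromo_o/, keromo_o/lapufl=flu, nome=jaflusmi, stosusli=nigoro}

Derivation:
! boxtree.carve(p: /keromo_o) : ok
! boxtree.inscribe(p: /keromo_o/lapufl, c: flu) : created
! boxtree.strike(p: /keromo_o) : ToolError: not empty
! boxtree.inscribe(p: /nome, c: jaflusmi) : created
! boxtree.peekin(p: /keromo_o) : [lapufl]
! measurebox.express(v: 20, u_from: kB, u_to: KiB) : 625/32
! measurebox.express(v: -33/5, u_from: lb, u_to: g) : -1496854821/500000
! measurebox.express(v: -126, u_from: F, u_to: C) : -790/9
! boxtree.carve(p: /crucatru/vucaz) : ok


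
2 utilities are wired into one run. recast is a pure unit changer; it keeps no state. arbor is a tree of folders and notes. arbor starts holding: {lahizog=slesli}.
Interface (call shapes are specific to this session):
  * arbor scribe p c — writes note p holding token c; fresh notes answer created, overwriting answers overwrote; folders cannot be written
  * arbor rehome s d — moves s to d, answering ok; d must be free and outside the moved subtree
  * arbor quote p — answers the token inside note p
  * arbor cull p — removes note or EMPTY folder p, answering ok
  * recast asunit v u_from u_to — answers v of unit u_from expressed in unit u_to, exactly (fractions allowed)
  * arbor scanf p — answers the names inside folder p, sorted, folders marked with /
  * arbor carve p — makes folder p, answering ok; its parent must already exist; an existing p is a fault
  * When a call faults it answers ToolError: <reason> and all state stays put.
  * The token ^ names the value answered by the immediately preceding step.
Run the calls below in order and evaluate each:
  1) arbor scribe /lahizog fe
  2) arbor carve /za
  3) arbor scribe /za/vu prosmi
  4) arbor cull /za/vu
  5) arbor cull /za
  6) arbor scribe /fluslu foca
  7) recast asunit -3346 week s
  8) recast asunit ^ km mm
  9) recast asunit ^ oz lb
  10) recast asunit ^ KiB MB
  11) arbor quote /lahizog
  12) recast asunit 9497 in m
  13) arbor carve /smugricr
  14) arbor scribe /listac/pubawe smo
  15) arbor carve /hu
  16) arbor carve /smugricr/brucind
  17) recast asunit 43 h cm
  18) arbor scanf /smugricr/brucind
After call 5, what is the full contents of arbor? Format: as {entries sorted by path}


I try arbor scribe using p→/lahizog, c→fe, and observe overwrote.
I invoke arbor carve using p→/za, giving ok.
I call arbor scribe using p→/za/vu, c→prosmi, — result: created.
I use arbor cull using p→/za/vu: ok.
I run arbor cull using p→/za, → ok.
I run arbor scribe using p→/fluslu, c→foca, — result: created.
Now I run recast asunit using v→-3346, u_from→week, u_to→s, and see -2023660800.
I run recast asunit using v→^, u_from→km, u_to→mm, which returns -2023660800000000.
I use recast asunit using v→^, u_from→oz, u_to→lb, and get -126478800000000.
I try recast asunit using v→^, u_from→KiB, u_to→MB, which returns -129514291200.
I try arbor quote using p→/lahizog: fe.
Using recast asunit using v→9497, u_from→in, u_to→m, and observe 1206119/5000.
Using arbor carve using p→/smugricr, giving ok.
I use arbor scribe using p→/listac/pubawe, c→smo, giving ToolError: no parent.
I run arbor carve using p→/hu, yielding ok.
Invoking arbor carve using p→/smugricr/brucind, yielding ok.
Now I run recast asunit using v→43, u_from→h, u_to→cm, → ToolError: incompatible units.
I call arbor scanf using p→/smugricr/brucind, yielding [].

Answer: {lahizog=fe}


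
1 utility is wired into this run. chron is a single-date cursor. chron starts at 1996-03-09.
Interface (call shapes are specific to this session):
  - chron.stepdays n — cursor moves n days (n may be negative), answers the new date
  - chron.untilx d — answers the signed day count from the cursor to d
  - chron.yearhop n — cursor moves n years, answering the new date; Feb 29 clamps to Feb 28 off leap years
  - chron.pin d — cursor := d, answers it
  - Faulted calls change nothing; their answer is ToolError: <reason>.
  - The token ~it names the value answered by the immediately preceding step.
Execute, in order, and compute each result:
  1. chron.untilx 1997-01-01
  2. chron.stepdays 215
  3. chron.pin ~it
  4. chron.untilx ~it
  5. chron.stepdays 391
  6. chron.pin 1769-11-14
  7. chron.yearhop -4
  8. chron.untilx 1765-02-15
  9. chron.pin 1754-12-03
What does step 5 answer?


Answer: 1997-11-05

Derivation:
Then chron.untilx with 1997-01-01, and observe 298.
Invoking chron.stepdays with 215, → 1996-10-10.
Next I call chron.pin with ~it, which returns 1996-10-10.
I try chron.untilx with ~it, giving 0.
I try chron.stepdays with 391, — result: 1997-11-05.
Calling chron.pin with 1769-11-14, yielding 1769-11-14.
I invoke chron.yearhop with -4, yielding 1765-11-14.
I try chron.untilx with 1765-02-15, yielding -272.
Then chron.pin with 1754-12-03, and see 1754-12-03.


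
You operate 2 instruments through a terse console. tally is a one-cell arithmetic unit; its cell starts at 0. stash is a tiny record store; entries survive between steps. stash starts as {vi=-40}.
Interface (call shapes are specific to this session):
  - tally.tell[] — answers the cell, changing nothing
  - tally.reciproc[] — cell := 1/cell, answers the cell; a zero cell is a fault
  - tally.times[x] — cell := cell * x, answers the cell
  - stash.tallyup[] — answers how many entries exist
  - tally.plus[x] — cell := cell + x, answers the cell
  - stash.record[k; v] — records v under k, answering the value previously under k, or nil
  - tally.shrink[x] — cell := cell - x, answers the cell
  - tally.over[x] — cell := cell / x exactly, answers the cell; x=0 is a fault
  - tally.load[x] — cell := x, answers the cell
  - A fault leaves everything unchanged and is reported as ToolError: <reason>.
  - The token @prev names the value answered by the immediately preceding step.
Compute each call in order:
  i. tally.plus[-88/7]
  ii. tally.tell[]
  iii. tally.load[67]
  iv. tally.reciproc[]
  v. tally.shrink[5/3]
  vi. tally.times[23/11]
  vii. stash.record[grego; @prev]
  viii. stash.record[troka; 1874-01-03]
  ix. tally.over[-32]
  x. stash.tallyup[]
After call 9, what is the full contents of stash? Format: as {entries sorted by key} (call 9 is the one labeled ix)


% plus -88/7
[out] -88/7
% tell
[out] -88/7
% load 67
[out] 67
% reciproc
[out] 1/67
% shrink 5/3
[out] -332/201
% times 23/11
[out] -7636/2211
% record grego @prev
[out] nil
% record troka 1874-01-03
[out] nil
% over -32
[out] 1909/17688
% tallyup
[out] 3

Answer: {grego=-7636/2211, troka=1874-01-03, vi=-40}


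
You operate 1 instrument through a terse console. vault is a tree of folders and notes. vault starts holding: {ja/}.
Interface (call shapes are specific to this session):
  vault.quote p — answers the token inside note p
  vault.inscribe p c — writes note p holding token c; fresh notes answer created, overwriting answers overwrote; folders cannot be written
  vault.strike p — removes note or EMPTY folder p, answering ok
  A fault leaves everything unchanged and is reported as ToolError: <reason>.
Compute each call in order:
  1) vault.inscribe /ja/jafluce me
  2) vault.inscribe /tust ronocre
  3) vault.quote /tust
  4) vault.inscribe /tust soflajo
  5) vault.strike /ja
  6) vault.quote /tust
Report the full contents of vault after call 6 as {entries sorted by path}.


Answer: {ja/, ja/jafluce=me, tust=soflajo}

Derivation:
% vault.inscribe p=/ja/jafluce c=me
= created
% vault.inscribe p=/tust c=ronocre
= created
% vault.quote p=/tust
= ronocre
% vault.inscribe p=/tust c=soflajo
= overwrote
% vault.strike p=/ja
= ToolError: not empty
% vault.quote p=/tust
= soflajo


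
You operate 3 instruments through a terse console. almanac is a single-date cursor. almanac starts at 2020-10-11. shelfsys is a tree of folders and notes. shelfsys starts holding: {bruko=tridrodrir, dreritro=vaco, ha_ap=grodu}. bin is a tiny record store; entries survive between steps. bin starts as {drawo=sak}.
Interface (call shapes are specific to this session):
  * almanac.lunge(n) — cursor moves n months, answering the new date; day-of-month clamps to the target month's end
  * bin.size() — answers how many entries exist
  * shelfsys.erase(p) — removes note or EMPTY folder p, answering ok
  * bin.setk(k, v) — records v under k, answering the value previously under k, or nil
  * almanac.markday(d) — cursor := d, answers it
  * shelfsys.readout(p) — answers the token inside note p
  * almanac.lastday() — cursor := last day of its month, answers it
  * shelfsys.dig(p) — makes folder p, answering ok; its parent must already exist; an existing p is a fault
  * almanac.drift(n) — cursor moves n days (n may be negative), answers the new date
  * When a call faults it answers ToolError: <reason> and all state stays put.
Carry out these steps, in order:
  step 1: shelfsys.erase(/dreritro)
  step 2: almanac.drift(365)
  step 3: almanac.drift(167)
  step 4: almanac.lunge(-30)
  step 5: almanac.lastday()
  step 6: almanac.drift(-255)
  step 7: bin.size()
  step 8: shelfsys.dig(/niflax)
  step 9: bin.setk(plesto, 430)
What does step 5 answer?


Act: shelfsys.erase[/dreritro]
Obs: ok
Act: almanac.drift[365]
Obs: 2021-10-11
Act: almanac.drift[167]
Obs: 2022-03-27
Act: almanac.lunge[-30]
Obs: 2019-09-27
Act: almanac.lastday[]
Obs: 2019-09-30
Act: almanac.drift[-255]
Obs: 2019-01-18
Act: bin.size[]
Obs: 1
Act: shelfsys.dig[/niflax]
Obs: ok
Act: bin.setk[plesto; 430]
Obs: nil

Answer: 2019-09-30
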